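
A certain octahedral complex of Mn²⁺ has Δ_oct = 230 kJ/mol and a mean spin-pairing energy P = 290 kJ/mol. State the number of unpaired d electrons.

5

Mn sits in group 7; removing 2 electrons leaves Mn²⁺ with 7 − 2 = 5 d electrons.
Since Δ_oct = 230 kJ/mol < P = 290 kJ/mol, the complex adopts the high-spin configuration.
Filling d⁵ accordingly: t₂g³ eg².
Unpaired electrons: 5.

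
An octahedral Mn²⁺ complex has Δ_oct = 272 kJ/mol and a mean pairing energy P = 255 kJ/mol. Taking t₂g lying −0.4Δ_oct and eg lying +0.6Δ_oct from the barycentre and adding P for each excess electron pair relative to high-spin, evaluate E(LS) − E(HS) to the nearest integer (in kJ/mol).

Group 7 minus oxidation state +2 gives a d⁵ configuration for Mn²⁺.
High-spin d⁵ fills as t₂g³ eg² with CFSE 3(−0.4) + 2(+0.6) = 0.0Δ_oct = 0 kJ/mol.
Low-spin: t₂g⁵ eg⁰, orbital CFSE = -2.0Δ_oct = -544 kJ/mol; plus 2 excess pairs × P = +510 kJ/mol; total -34 kJ/mol.
The difference is -34 − (0) = -34 kJ/mol, so low-spin lies lower.

-34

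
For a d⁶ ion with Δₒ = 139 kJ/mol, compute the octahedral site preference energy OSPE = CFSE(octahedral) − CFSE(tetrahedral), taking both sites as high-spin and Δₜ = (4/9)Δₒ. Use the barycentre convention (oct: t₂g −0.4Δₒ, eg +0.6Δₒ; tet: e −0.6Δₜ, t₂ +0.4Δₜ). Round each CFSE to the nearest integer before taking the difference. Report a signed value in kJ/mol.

In an octahedral site d⁶ (HS) is t₂g⁴ eg², giving CFSE(oct) = -0.4Δₒ = -56 kJ/mol.
Tetrahedral: e³ t₂³, CFSE = 3(−0.6) + 3(+0.4) = -0.6Δₜ = -0.6 × (4/9) × 139 = -37 kJ/mol.
OSPE = CFSE(oct) − CFSE(tet) = -56 − (-37) = -19 kJ/mol.

-19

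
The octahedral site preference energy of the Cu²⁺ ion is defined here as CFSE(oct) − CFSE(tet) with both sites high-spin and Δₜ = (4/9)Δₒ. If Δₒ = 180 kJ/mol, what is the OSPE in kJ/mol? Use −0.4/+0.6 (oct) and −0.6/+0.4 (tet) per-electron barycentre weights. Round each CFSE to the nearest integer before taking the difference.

Group 11 minus oxidation state +2 gives a d⁹ configuration for Cu²⁺.
In an octahedral site d⁹ (HS) is t2g^6 e_g^3, giving CFSE(oct) = -0.6Δₒ = -108 kJ/mol.
In a tetrahedral site the filling is e^4 t2^5: CFSE(tet) = -0.4Δₜ = -0.4 × (4/9)(180) = -32 kJ/mol.
OSPE = CFSE(oct) − CFSE(tet) = -108 − (-32) = -76 kJ/mol.

-76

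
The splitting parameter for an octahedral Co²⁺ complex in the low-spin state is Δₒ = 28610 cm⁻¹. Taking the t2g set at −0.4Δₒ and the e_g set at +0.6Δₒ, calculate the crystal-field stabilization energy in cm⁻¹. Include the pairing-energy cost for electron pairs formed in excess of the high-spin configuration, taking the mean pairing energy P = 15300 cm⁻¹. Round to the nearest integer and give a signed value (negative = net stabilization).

-36198

Co²⁺: group 9, so d-count = 9 − 2 = 7.
Configuration: t2g^6 e_g^1.
The orbital stabilization is -1.8Δₒ = -1.8 × 28610 = -51498 cm⁻¹.
Relative to high-spin t2g^5 e_g^2 (2 paired), the low-spin configuration has 1 additional pair, contributing +1 × 15300 = +15300 cm⁻¹.
Overall CFSE = -51498 + 15300 = -36198 cm⁻¹.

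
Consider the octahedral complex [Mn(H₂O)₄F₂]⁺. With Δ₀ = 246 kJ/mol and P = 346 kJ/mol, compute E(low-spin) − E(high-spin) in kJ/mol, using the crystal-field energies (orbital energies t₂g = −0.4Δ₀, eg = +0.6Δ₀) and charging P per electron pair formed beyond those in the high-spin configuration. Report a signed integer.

Ligand charges: 4×(+0) from H₂O and 2×(-1) from F⁻ sum to -2; with overall charge +1, Mn is +3.
Mn³⁺: group 7, so d-count = 7 − 3 = 4.
High-spin: t₂g³ eg¹, CFSE = -0.6Δ₀ = -148 kJ/mol.
For low-spin the configuration is t₂g⁴ eg⁰: orbital energy -1.6 × 246 = -394 kJ/mol, and 1 additional pair relative to high-spin adds 346 kJ/mol, giving -48 kJ/mol.
The difference is -48 − (-148) = 100 kJ/mol, so high-spin lies lower.

100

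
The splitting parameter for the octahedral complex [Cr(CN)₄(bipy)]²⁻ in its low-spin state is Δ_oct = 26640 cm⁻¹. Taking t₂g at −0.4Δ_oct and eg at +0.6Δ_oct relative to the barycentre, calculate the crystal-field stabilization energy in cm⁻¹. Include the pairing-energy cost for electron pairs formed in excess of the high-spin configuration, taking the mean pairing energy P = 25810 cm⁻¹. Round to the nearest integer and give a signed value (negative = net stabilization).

Ligand charges: 4×(-1) from CN⁻ and 1×(+0) from bipy sum to -4; with overall charge -2, Cr is +2.
Cr sits in group 6; removing 2 electrons leaves Cr²⁺ with 6 − 2 = 4 d electrons.
The d⁴ electrons fill as t₂g⁴ eg⁰.
CFSE(orbital) = 4×(-0.4Δ_oct) + 0×(0.6Δ_oct) = -1.6Δ_oct; with Δ_oct = 26640 cm⁻¹ that is -42624 cm⁻¹.
High-spin d⁴ would be t₂g³ eg¹ with 0 pairs; low-spin has 1, so 1 excess pair costs +1P = +25810 cm⁻¹.
Combining: -42624 + 25810 = -16814 cm⁻¹.

-16814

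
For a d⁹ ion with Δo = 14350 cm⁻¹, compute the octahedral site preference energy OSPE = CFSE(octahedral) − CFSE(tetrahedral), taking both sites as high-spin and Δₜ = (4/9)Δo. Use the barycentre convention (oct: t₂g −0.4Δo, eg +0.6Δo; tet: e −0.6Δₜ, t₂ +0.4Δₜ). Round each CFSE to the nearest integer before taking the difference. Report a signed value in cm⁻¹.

In an octahedral site d⁹ (HS) is t2g^6 e_g^3, giving CFSE(oct) = -0.6Δo = -8610 cm⁻¹.
Tetrahedral: e^4 t2^5, CFSE = 4(−0.6) + 5(+0.4) = -0.4Δₜ = -0.4 × (4/9) × 14350 = -2551 cm⁻¹.
OSPE = CFSE(oct) − CFSE(tet) = -8610 − (-2551) = -6059 cm⁻¹.

-6059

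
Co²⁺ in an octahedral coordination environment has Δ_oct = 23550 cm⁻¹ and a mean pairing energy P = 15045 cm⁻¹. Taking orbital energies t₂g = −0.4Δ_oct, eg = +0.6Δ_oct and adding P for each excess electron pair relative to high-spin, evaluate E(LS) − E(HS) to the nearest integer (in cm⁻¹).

-8505

Group 9 minus oxidation state +2 gives a d⁷ configuration for Co²⁺.
High-spin d⁷ fills as t₂g⁵ eg² with CFSE 5(−0.4) + 2(+0.6) = -0.8Δ_oct = -18840 cm⁻¹.
Low-spin: t₂g⁶ eg¹, orbital CFSE = -1.8Δ_oct = -42390 cm⁻¹; plus 1 excess pair × P = +15045 cm⁻¹; total -27345 cm⁻¹.
Thus E(LS) − E(HS) = -8505 cm⁻¹.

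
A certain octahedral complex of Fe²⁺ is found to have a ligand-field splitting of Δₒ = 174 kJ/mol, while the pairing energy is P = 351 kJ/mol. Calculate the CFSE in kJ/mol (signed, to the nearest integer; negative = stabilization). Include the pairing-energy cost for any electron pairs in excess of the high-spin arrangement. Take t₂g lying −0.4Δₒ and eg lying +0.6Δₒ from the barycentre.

Fe sits in group 8; removing 2 electrons leaves Fe²⁺ with 8 − 2 = 6 d electrons.
Δₒ < P, so pairing is avoided: the ground state is high-spin.
Filling d⁶ accordingly: t₂g⁴ eg².
Orbital CFSE = -0.4Δₒ = -0.4 × 174 = -70 kJ/mol.
High-spin has no excess pairs, so no pairing correction applies.

-70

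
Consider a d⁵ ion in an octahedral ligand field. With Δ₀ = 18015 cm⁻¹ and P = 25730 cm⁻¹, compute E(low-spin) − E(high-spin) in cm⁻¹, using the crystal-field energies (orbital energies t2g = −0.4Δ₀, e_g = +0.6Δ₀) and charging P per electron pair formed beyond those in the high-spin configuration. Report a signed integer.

High-spin: t2g^3 e_g^2, CFSE = 0.0Δ₀ = 0 cm⁻¹.
For low-spin the configuration is t2g^5 e_g^0: orbital energy -2.0 × 18015 = -36030 cm⁻¹, and 2 additional pairs relative to high-spin add 51460 cm⁻¹, giving 15430 cm⁻¹.
The difference is 15430 − (0) = 15430 cm⁻¹, so high-spin lies lower.

15430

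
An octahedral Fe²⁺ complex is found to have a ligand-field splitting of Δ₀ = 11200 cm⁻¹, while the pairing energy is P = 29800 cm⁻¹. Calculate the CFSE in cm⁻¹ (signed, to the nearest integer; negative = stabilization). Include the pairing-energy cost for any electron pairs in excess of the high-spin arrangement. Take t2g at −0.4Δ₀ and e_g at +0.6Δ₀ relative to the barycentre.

-4480

Fe sits in group 8; removing 2 electrons leaves Fe²⁺ with 8 − 2 = 6 d electrons.
Since Δ₀ = 11200 cm⁻¹ < P = 29800 cm⁻¹, the complex adopts the high-spin configuration.
Configuration: t2g^4 e_g^2.
Orbital CFSE = -0.4Δ₀ = -0.4 × 11200 = -4480 cm⁻¹.
High-spin has no excess pairs, so no pairing correction applies.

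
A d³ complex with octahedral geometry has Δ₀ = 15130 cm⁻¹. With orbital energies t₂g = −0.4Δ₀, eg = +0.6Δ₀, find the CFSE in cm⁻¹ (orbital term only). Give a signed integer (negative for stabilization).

Electron filling gives t₂g³ eg⁰.
Orbital CFSE = 3(-0.4) + 0(0.6) = -1.2Δ₀ = -1.2 × 15130 = -18156 cm⁻¹.

-18156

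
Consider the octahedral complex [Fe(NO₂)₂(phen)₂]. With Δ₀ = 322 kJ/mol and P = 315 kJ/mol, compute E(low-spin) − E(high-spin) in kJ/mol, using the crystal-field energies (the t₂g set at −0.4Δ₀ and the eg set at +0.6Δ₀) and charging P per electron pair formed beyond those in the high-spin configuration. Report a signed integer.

Ligand charges: 2×(-1) from NO₂⁻ and 2×(+0) from phen sum to -2; with overall charge +0, Fe is +2.
Fe²⁺: group 8, so d-count = 8 − 2 = 6.
In the high-spin limit (t₂g⁴ eg²) the orbital term is -0.4Δ₀ = -129 kJ/mol, with no excess pairing.
For low-spin the configuration is t₂g⁶ eg⁰: orbital energy -2.4 × 322 = -773 kJ/mol, and 2 additional pairs relative to high-spin add 630 kJ/mol, giving -143 kJ/mol.
E(LS) − E(HS) = -143 − (-129) = -14 kJ/mol.

-14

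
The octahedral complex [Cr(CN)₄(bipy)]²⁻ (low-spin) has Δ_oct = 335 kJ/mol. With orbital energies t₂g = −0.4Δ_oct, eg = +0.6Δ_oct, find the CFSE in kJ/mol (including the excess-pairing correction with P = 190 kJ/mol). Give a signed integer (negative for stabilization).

Ligand charges: 4×(-1) from CN⁻ and 1×(+0) from bipy sum to -4; with overall charge -2, Cr is +2.
Group 6 minus oxidation state +2 gives a d⁴ configuration for Cr²⁺.
Configuration: t₂g⁴ eg⁰.
CFSE(orbital) = 4×(-0.4Δ_oct) + 0×(0.6Δ_oct) = -1.6Δ_oct; with Δ_oct = 335 kJ/mol that is -536 kJ/mol.
High-spin d⁴ would be t₂g³ eg¹ with 0 pairs; low-spin has 1, so 1 excess pair costs +1P = +190 kJ/mol.
Overall CFSE = -536 + 190 = -346 kJ/mol.

-346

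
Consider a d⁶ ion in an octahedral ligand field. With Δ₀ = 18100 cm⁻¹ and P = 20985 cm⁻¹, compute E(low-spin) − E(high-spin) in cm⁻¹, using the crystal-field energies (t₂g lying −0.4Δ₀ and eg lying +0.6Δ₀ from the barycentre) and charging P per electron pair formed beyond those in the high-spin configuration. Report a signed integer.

5770

High-spin: t₂g⁴ eg², CFSE = -0.4Δ₀ = -7240 cm⁻¹.
Low-spin: t₂g⁶ eg⁰, orbital CFSE = -2.4Δ₀ = -43440 cm⁻¹; plus 2 excess pairs × P = +41970 cm⁻¹; total -1470 cm⁻¹.
E(LS) − E(HS) = -1470 − (-7240) = 5770 cm⁻¹.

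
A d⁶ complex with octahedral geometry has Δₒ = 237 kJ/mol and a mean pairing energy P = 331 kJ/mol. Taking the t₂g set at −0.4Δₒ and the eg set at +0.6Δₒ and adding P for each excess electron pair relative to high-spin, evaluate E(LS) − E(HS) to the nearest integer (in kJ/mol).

In the high-spin limit (t₂g⁴ eg²) the orbital term is -0.4Δₒ = -95 kJ/mol, with no excess pairing.
For low-spin the configuration is t₂g⁶ eg⁰: orbital energy -2.4 × 237 = -569 kJ/mol, and 2 additional pairs relative to high-spin add 662 kJ/mol, giving 93 kJ/mol.
The difference is 93 − (-95) = 188 kJ/mol, so high-spin lies lower.

188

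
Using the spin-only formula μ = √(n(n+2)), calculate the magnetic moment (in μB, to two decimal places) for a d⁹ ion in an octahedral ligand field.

For octahedral d⁹ the high- and low-spin configurations coincide.
Configuration: t2g^6 e_g^3 → 1 unpaired electron.
μ(spin-only) = √[1(1+2)] = √3 ≈ 1.73 μB.

1.73 μB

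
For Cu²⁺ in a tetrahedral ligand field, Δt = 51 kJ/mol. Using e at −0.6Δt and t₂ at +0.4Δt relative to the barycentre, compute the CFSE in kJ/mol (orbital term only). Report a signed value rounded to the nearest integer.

-20

Cu is in group 11, so Cu²⁺ is d⁹ (11 − 2 = 9).
Tetrahedral fields are weak (Δₜ ≈ 4/9 Δₒ), so electrons fill high-spin.
The d⁹ electrons fill as e⁴ t₂⁵.
CFSE(orbital) = 4×(-0.6Δt) + 5×(0.4Δt) = -0.4Δt; with Δt = 51 kJ/mol that is -20 kJ/mol.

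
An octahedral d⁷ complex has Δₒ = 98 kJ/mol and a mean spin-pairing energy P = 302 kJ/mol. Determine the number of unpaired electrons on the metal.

3

With Δₒ < P the complex is high-spin.
Filling d⁷ accordingly: t₂g⁵ eg².
Unpaired electrons: 3.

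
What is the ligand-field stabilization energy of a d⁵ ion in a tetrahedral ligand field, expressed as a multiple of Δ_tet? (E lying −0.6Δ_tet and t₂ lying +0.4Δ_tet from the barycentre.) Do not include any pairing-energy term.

Tetrahedral fields are weak (Δₜ ≈ 4/9 Δₒ), so electrons fill high-spin.
Configuration: e² t₂³.
CFSE = 2(-0.6Δ_tet) + 3(0.4Δ_tet) = -1.2Δ_tet + 1.2Δ_tet = 0.0Δ_tet.

0.0 Δ_tet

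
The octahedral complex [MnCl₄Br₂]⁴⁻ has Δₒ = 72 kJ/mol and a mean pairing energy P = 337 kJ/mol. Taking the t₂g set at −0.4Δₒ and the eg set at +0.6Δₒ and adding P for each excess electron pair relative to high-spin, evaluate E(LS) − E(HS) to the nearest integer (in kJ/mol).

530

Ligand charges: 4×(-1) from Cl⁻ and 2×(-1) from Br⁻ sum to -6; with overall charge -4, Mn is +2.
Mn²⁺: group 7, so d-count = 7 − 2 = 5.
High-spin d⁵ fills as t₂g³ eg² with CFSE 3(−0.4) + 2(+0.6) = 0.0Δₒ = 0 kJ/mol.
Low-spin t₂g⁵ eg⁰ gives -2.0Δₒ = -144 kJ/mol, but forming 2 extra pairs costs 2P = 674 kJ/mol, so E(LS) = -144 + 674 = 530 kJ/mol.
The difference is 530 − (0) = 530 kJ/mol, so high-spin lies lower.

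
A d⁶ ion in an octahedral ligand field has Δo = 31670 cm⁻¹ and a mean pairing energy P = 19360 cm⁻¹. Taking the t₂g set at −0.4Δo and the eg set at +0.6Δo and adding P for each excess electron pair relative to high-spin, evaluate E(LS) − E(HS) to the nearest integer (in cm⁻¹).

High-spin d⁶ fills as t₂g⁴ eg² with CFSE 4(−0.4) + 2(+0.6) = -0.4Δo = -12668 cm⁻¹.
For low-spin the configuration is t₂g⁶ eg⁰: orbital energy -2.4 × 31670 = -76008 cm⁻¹, and 2 additional pairs relative to high-spin add 38720 cm⁻¹, giving -37288 cm⁻¹.
Thus E(LS) − E(HS) = -24620 cm⁻¹.

-24620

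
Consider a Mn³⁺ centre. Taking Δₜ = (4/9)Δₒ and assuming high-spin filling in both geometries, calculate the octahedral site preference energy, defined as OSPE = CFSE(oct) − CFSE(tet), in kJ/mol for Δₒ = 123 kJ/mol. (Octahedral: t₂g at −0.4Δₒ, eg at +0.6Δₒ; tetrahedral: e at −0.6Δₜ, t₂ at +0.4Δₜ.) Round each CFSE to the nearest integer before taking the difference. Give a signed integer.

-52

Group 7 minus oxidation state +3 gives a d⁴ configuration for Mn³⁺.
Octahedral high-spin t2g^3 e_g^1: CFSE = -0.6 × 123 = -74 kJ/mol.
In a tetrahedral site the filling is e^2 t2^2: CFSE(tet) = -0.4Δₜ = -0.4 × (4/9)(123) = -22 kJ/mol.
Subtracting, OSPE = -74 − (-22) = -52 kJ/mol.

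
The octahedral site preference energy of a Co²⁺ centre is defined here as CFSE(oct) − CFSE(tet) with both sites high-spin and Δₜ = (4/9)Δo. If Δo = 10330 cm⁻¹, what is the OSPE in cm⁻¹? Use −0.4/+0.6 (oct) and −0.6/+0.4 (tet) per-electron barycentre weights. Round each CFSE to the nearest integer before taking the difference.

-2755

Co sits in group 9; removing 2 electrons leaves Co²⁺ with 9 − 2 = 7 d electrons.
In an octahedral site d⁷ (HS) is t2g^5 e_g^2, giving CFSE(oct) = -0.8Δo = -8264 cm⁻¹.
In a tetrahedral site the filling is e^4 t2^3: CFSE(tet) = -1.2Δₜ = -1.2 × (4/9)(10330) = -5509 cm⁻¹.
Subtracting, OSPE = -8264 − (-5509) = -2755 cm⁻¹.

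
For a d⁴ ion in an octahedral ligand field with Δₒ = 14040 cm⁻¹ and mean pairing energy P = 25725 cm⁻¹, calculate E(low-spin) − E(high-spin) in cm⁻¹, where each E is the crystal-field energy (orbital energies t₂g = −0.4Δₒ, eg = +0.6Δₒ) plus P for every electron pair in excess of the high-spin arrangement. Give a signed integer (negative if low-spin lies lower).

In the high-spin limit (t₂g³ eg¹) the orbital term is -0.6Δₒ = -8424 cm⁻¹, with no excess pairing.
Low-spin t₂g⁴ eg⁰ gives -1.6Δₒ = -22464 cm⁻¹, but forming 1 extra pair costs 1P = 25725 cm⁻¹, so E(LS) = -22464 + 25725 = 3261 cm⁻¹.
E(LS) − E(HS) = 3261 − (-8424) = 11685 cm⁻¹.

11685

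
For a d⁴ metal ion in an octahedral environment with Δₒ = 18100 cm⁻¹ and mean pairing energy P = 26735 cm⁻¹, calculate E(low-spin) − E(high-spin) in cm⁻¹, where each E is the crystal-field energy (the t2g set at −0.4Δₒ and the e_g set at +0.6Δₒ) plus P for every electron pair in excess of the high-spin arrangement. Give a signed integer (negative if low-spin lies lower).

In the high-spin limit (t2g^3 e_g^1) the orbital term is -0.6Δₒ = -10860 cm⁻¹, with no excess pairing.
For low-spin the configuration is t2g^4 e_g^0: orbital energy -1.6 × 18100 = -28960 cm⁻¹, and 1 additional pair relative to high-spin adds 26735 cm⁻¹, giving -2225 cm⁻¹.
The difference is -2225 − (-10860) = 8635 cm⁻¹, so high-spin lies lower.

8635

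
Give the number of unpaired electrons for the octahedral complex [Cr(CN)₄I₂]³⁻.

3

Ligand charges: 4×(-1) from CN⁻ and 2×(-1) from I⁻ sum to -6; with overall charge -3, Cr is +3.
Cr is in group 6, so Cr³⁺ is d³ (6 − 3 = 3).
Configuration: t2g^3 e_g^0, giving 3 unpaired electrons.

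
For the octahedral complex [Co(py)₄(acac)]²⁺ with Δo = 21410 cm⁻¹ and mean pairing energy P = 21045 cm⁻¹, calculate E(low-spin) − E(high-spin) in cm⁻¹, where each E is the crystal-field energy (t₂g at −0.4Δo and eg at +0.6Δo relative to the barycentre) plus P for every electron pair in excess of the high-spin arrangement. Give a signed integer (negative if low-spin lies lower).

-730

Ligand charges: 4×(+0) from py and 1×(-1) from acac⁻ sum to -1; with overall charge +2, Co is +3.
Co is in group 9, so Co³⁺ is d⁶ (9 − 3 = 6).
In the high-spin limit (t₂g⁴ eg²) the orbital term is -0.4Δo = -8564 cm⁻¹, with no excess pairing.
Low-spin t₂g⁶ eg⁰ gives -2.4Δo = -51384 cm⁻¹, but forming 2 extra pairs costs 2P = 42090 cm⁻¹, so E(LS) = -51384 + 42090 = -9294 cm⁻¹.
E(LS) − E(HS) = -9294 − (-8564) = -730 cm⁻¹.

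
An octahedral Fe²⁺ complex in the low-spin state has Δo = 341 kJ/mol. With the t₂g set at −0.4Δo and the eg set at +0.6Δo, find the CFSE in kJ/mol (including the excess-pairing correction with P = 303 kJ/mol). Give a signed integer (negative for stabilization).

-212

Fe is in group 8, so Fe²⁺ is d⁶ (8 − 2 = 6).
Electron filling gives t₂g⁶ eg⁰.
Orbital CFSE = 6(-0.4) + 0(0.6) = -2.4Δo = -2.4 × 341 = -818 kJ/mol.
Relative to high-spin t₂g⁴ eg² (1 paired), the low-spin configuration has 2 additional pairs, contributing +2 × 303 = +606 kJ/mol.
Combining: -818 + 606 = -212 kJ/mol.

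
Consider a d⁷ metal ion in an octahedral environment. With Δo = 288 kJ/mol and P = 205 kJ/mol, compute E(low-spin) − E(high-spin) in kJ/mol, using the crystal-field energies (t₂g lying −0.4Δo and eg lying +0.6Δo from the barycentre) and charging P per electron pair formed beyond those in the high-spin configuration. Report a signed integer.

High-spin: t₂g⁵ eg², CFSE = -0.8Δo = -230 kJ/mol.
Low-spin: t₂g⁶ eg¹, orbital CFSE = -1.8Δo = -518 kJ/mol; plus 1 excess pair × P = +205 kJ/mol; total -313 kJ/mol.
The difference is -313 − (-230) = -83 kJ/mol, so low-spin lies lower.

-83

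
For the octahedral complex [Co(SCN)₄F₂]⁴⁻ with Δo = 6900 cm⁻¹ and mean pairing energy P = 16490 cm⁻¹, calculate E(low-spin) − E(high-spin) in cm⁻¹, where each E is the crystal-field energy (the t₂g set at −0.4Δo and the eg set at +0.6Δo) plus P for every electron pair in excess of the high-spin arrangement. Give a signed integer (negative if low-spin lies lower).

Ligand charges: 4×(-1) from SCN⁻ and 2×(-1) from F⁻ sum to -6; with overall charge -4, Co is +2.
Co sits in group 9; removing 2 electrons leaves Co²⁺ with 9 − 2 = 7 d electrons.
In the high-spin limit (t₂g⁵ eg²) the orbital term is -0.8Δo = -5520 cm⁻¹, with no excess pairing.
Low-spin t₂g⁶ eg¹ gives -1.8Δo = -12420 cm⁻¹, but forming 1 extra pair costs 1P = 16490 cm⁻¹, so E(LS) = -12420 + 16490 = 4070 cm⁻¹.
The difference is 4070 − (-5520) = 9590 cm⁻¹, so high-spin lies lower.

9590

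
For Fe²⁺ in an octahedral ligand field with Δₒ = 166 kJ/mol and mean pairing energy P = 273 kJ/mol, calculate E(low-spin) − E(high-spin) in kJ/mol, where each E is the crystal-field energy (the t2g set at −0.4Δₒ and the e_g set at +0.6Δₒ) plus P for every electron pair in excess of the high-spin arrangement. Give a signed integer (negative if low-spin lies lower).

Group 8 minus oxidation state +2 gives a d⁶ configuration for Fe²⁺.
High-spin: t2g^4 e_g^2, CFSE = -0.4Δₒ = -66 kJ/mol.
Low-spin t2g^6 e_g^0 gives -2.4Δₒ = -398 kJ/mol, but forming 2 extra pairs costs 2P = 546 kJ/mol, so E(LS) = -398 + 546 = 148 kJ/mol.
E(LS) − E(HS) = 148 − (-66) = 214 kJ/mol.

214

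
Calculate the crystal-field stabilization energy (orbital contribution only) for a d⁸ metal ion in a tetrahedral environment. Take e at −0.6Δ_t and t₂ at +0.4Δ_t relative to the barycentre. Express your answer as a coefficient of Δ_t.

-0.8 Δ_t

Tetrahedral fields are weak (Δₜ ≈ 4/9 Δₒ), so electrons fill high-spin.
Configuration: e⁴ t₂⁴.
CFSE = 4(-0.6Δ_t) + 4(0.4Δ_t) = -2.4Δ_t + 1.6Δ_t = -0.8Δ_t.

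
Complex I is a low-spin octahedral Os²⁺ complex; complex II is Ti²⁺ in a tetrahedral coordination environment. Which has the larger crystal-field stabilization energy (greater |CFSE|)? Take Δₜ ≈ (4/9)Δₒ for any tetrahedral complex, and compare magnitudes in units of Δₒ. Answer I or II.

I: Os is in group 8, so Os²⁺ is d⁶ (8 − 2 = 6); t2g^6 e_g^0, CFSE = -2.4Δₒ.
II: Group 4 minus oxidation state +2 gives a d² configuration for Ti²⁺; Tetrahedral fields are weak (Δₜ ≈ 4/9 Δₒ), so electrons fill high-spin; e² t₂⁰, CFSE = -1.2Δₜ ≈ -0.53Δₒ.
So I has the larger |CFSE|.

I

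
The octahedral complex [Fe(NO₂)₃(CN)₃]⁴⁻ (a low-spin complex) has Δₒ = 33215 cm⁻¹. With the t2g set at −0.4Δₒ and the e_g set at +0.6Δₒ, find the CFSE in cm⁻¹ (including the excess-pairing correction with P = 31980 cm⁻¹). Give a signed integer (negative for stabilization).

-15756

Ligand charges: 3×(-1) from NO₂⁻ and 3×(-1) from CN⁻ sum to -6; with overall charge -4, Fe is +2.
Fe sits in group 8; removing 2 electrons leaves Fe²⁺ with 8 − 2 = 6 d electrons.
Electron filling gives t2g^6 e_g^0.
Orbital CFSE = 6(-0.4) + 0(0.6) = -2.4Δₒ = -2.4 × 33215 = -79716 cm⁻¹.
Relative to high-spin t2g^4 e_g^2 (1 paired), the low-spin configuration has 2 additional pairs, contributing +2 × 31980 = +63960 cm⁻¹.
Overall CFSE = -79716 + 63960 = -15756 cm⁻¹.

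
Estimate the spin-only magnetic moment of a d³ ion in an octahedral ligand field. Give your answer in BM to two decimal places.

Configuration: t₂g³ eg⁰ → 3 unpaired electrons.
μ(spin-only) = √[3(3+2)] = √15 ≈ 3.87 BM.

3.87 BM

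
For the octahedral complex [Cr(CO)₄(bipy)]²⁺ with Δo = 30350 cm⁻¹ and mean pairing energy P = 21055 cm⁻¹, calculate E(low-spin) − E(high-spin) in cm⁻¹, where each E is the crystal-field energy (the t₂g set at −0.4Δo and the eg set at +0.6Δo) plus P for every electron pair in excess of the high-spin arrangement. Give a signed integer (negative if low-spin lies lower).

-9295

Ligand charges: 4×(+0) from CO and 1×(+0) from bipy sum to +0; with overall charge +2, Cr is +2.
Cr sits in group 6; removing 2 electrons leaves Cr²⁺ with 6 − 2 = 4 d electrons.
In the high-spin limit (t₂g³ eg¹) the orbital term is -0.6Δo = -18210 cm⁻¹, with no excess pairing.
For low-spin the configuration is t₂g⁴ eg⁰: orbital energy -1.6 × 30350 = -48560 cm⁻¹, and 1 additional pair relative to high-spin adds 21055 cm⁻¹, giving -27505 cm⁻¹.
E(LS) − E(HS) = -27505 − (-18210) = -9295 cm⁻¹.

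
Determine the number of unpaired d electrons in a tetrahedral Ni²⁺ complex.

Ni sits in group 10; removing 2 electrons leaves Ni²⁺ with 10 − 2 = 8 d electrons.
With tetrahedral geometry the complex is necessarily high-spin.
Configuration: e^4 t2^4, giving 2 unpaired electrons.

2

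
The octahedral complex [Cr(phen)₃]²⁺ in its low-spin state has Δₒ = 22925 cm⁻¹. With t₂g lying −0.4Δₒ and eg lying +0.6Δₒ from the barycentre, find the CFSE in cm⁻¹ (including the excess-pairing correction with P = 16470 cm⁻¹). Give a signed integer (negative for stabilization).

phen is neutral, so the +2 overall charge sits on Cr: oxidation state +2.
Cr sits in group 6; removing 2 electrons leaves Cr²⁺ with 6 − 2 = 4 d electrons.
Configuration: t₂g⁴ eg⁰.
CFSE(orbital) = 4×(-0.4Δₒ) + 0×(0.6Δₒ) = -1.6Δₒ; with Δₒ = 22925 cm⁻¹ that is -36680 cm⁻¹.
Relative to high-spin t₂g³ eg¹ (0 paired), the low-spin configuration has 1 additional pair, contributing +1 × 16470 = +16470 cm⁻¹.
Net CFSE = -36680 + 16470 = -20210 cm⁻¹.

-20210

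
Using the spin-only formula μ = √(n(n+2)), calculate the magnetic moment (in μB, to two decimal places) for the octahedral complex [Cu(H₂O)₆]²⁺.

H₂O is neutral, so the +2 overall charge sits on Cu: oxidation state +2.
Cu²⁺: group 11, so d-count = 11 − 2 = 9.
Configuration: t₂g⁶ eg³ → 1 unpaired electron.
μ(spin-only) = √[1(1+2)] = √3 ≈ 1.73 μB.

1.73 μB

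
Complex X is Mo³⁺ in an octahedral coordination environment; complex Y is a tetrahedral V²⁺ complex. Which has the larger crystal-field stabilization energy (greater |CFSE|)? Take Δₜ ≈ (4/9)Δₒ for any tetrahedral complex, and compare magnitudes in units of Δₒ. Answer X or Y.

X

X: Mo sits in group 6; removing 3 electrons leaves Mo³⁺ with 6 − 3 = 3 d electrons; For octahedral d³ the high- and low-spin configurations coincide; t2g^3 e_g^0, CFSE = -1.2Δₒ.
Y: V²⁺: group 5, so d-count = 5 − 2 = 3; Tetrahedral splitting is small, so the complex is high-spin; e² t₂¹, CFSE = -0.8Δₜ ≈ -0.36Δₒ.
So X has the larger |CFSE|.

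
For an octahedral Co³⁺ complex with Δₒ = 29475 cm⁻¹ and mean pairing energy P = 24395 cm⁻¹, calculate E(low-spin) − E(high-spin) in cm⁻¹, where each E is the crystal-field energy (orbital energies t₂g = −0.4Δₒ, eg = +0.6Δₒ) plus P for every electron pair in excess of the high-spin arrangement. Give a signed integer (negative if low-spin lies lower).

-10160

Group 9 minus oxidation state +3 gives a d⁶ configuration for Co³⁺.
High-spin: t₂g⁴ eg², CFSE = -0.4Δₒ = -11790 cm⁻¹.
For low-spin the configuration is t₂g⁶ eg⁰: orbital energy -2.4 × 29475 = -70740 cm⁻¹, and 2 additional pairs relative to high-spin add 48790 cm⁻¹, giving -21950 cm⁻¹.
The difference is -21950 − (-11790) = -10160 cm⁻¹, so low-spin lies lower.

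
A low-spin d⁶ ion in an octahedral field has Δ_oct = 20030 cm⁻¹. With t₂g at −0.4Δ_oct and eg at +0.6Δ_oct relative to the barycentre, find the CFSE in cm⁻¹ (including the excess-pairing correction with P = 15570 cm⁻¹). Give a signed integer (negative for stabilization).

-16932

Electron filling gives t₂g⁶ eg⁰.
Orbital CFSE = 6(-0.4) + 0(0.6) = -2.4Δ_oct = -2.4 × 20030 = -48072 cm⁻¹.
High-spin d⁶ would be t₂g⁴ eg² with 1 pair; low-spin has 3, so 2 excess pairs cost +2P = +31140 cm⁻¹.
Net CFSE = -48072 + 31140 = -16932 cm⁻¹.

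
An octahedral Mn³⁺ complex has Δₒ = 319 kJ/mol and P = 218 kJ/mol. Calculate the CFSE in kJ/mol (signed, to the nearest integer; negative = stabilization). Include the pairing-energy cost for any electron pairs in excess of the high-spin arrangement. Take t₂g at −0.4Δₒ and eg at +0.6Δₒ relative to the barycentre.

-292

Mn sits in group 7; removing 3 electrons leaves Mn³⁺ with 7 − 3 = 4 d electrons.
With Δₒ > P the complex is low-spin.
That gives t₂g⁴ eg⁰.
Orbital CFSE = -1.6Δₒ = -1.6 × 319 = -510 kJ/mol.
Excess pairs vs high-spin: 1 − 0 = 1; pairing cost = +218 kJ/mol.
Net CFSE = -510 + 218 = -292 kJ/mol.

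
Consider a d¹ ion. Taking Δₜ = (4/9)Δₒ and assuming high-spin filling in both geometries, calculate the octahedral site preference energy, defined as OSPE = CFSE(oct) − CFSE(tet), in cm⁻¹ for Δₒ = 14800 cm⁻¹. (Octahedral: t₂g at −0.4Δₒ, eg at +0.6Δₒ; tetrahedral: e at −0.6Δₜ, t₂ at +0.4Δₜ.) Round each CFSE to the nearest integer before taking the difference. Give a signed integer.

Octahedral (high-spin): t₂g¹ eg⁰, CFSE = 1(−0.4) + 0(+0.6) = -0.4Δₒ = -0.4 × 14800 = -5920 cm⁻¹.
Tetrahedral e¹ t₂⁰ gives -0.6Δₜ = -0.6 × (4/9) × 14800 = -3947 cm⁻¹.
Subtracting, OSPE = -5920 − (-3947) = -1973 cm⁻¹.

-1973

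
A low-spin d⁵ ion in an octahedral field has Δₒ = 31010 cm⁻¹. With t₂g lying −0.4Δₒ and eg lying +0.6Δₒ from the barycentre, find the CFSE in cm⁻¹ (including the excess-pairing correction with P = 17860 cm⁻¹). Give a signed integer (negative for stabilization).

Electron filling gives t₂g⁵ eg⁰.
Orbital CFSE = 5(-0.4) + 0(0.6) = -2.0Δₒ = -2.0 × 31010 = -62020 cm⁻¹.
Pairing penalty: 2 pairs vs 0 in the high-spin reference → 2 extra × P = 35720 cm⁻¹.
Combining: -62020 + 35720 = -26300 cm⁻¹.

-26300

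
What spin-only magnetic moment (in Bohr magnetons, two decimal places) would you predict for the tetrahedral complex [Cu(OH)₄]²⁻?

1.73 Bohr magnetons

Each OH⁻ contributes -1; 4 × (-1) = -4. With overall charge -2, Cu is in the +2 oxidation state.
Cu is in group 11, so Cu²⁺ is d⁹ (11 − 2 = 9).
Tetrahedral fields are weak (Δₜ ≈ 4/9 Δₒ), so electrons fill high-spin.
Configuration: e^4 t2^5 → 1 unpaired electron.
μ(spin-only) = √[1(1+2)] = √3 ≈ 1.73 Bohr magnetons.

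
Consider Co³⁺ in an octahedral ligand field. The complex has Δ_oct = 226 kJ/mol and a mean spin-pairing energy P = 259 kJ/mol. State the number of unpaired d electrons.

Group 9 minus oxidation state +3 gives a d⁶ configuration for Co³⁺.
Since Δ_oct = 226 kJ/mol < P = 259 kJ/mol, the complex adopts the high-spin configuration.
Filling d⁶ accordingly: t₂g⁴ eg².
Unpaired electrons: 4.

4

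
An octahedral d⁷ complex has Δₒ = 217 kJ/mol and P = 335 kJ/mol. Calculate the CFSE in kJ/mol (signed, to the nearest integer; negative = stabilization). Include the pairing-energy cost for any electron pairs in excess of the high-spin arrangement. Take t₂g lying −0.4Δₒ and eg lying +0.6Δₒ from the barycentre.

-174

Δₒ < P, so pairing is avoided: the ground state is high-spin.
That gives t₂g⁵ eg².
Orbital CFSE = -0.8Δₒ = -0.8 × 217 = -174 kJ/mol.
High-spin has no excess pairs, so no pairing correction applies.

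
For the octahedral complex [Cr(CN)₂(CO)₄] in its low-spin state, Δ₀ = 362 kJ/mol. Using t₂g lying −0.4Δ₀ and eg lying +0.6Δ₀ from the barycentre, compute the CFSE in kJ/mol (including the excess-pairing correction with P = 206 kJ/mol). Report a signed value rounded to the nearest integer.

Ligand charges: 2×(-1) from CN⁻ and 4×(+0) from CO sum to -2; with overall charge +0, Cr is +2.
Cr sits in group 6; removing 2 electrons leaves Cr²⁺ with 6 − 2 = 4 d electrons.
The d⁴ electrons fill as t₂g⁴ eg⁰.
Orbital CFSE = 4(-0.4) + 0(0.6) = -1.6Δ₀ = -1.6 × 362 = -579 kJ/mol.
Pairing penalty: 1 pair vs 0 in the high-spin reference → 1 extra × P = 206 kJ/mol.
Combining: -579 + 206 = -373 kJ/mol.

-373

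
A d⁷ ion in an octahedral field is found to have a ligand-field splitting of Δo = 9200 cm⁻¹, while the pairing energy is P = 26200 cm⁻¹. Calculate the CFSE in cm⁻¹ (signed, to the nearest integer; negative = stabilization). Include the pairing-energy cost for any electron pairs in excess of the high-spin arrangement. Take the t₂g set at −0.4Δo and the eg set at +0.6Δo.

Here Δo < P (9200 < 26200), so the high-spin state is favoured.
That gives t₂g⁵ eg².
Orbital CFSE = -0.8Δo = -0.8 × 9200 = -7360 cm⁻¹.
High-spin has no excess pairs, so no pairing correction applies.

-7360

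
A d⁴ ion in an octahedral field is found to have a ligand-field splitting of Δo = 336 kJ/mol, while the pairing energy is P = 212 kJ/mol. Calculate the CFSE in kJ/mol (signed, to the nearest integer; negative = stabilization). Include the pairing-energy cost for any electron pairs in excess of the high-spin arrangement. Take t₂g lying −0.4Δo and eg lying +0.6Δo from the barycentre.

-326

With Δo > P the complex is low-spin.
Configuration: t₂g⁴ eg⁰.
Orbital CFSE = -1.6Δo = -1.6 × 336 = -538 kJ/mol.
Excess pairs vs high-spin: 1 − 0 = 1; pairing cost = +212 kJ/mol.
Net CFSE = -538 + 212 = -326 kJ/mol.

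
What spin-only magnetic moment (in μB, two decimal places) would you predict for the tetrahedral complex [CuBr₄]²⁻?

1.73 μB

Each Br⁻ contributes -1; 4 × (-1) = -4. With overall charge -2, Cu is in the +2 oxidation state.
Group 11 minus oxidation state +2 gives a d⁹ configuration for Cu²⁺.
Tetrahedral fields are weak (Δₜ ≈ 4/9 Δₒ), so electrons fill high-spin.
Configuration: e^4 t2^5 → 1 unpaired electron.
μ(spin-only) = √[1(1+2)] = √3 ≈ 1.73 μB.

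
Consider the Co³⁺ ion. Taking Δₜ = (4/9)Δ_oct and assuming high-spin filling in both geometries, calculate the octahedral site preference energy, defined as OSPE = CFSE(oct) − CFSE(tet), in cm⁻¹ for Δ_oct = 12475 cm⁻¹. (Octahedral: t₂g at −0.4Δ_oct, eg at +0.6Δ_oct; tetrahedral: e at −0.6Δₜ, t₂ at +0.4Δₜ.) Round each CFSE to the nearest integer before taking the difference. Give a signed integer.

Co is in group 9, so Co³⁺ is d⁶ (9 − 3 = 6).
In an octahedral site d⁶ (HS) is t2g^4 e_g^2, giving CFSE(oct) = -0.4Δ_oct = -4990 cm⁻¹.
Tetrahedral: e^3 t2^3, CFSE = 3(−0.6) + 3(+0.4) = -0.6Δₜ = -0.6 × (4/9) × 12475 = -3327 cm⁻¹.
Subtracting, OSPE = -4990 − (-3327) = -1663 cm⁻¹.

-1663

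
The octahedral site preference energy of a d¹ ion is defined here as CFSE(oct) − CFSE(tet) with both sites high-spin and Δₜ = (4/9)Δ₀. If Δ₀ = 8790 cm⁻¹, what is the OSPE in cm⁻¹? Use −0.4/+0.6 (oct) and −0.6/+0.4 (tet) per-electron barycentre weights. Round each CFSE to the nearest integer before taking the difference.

Octahedral (high-spin): t₂g¹ eg⁰, CFSE = 1(−0.4) + 0(+0.6) = -0.4Δ₀ = -0.4 × 8790 = -3516 cm⁻¹.
In a tetrahedral site the filling is e¹ t₂⁰: CFSE(tet) = -0.6Δₜ = -0.6 × (4/9)(8790) = -2344 cm⁻¹.
Subtracting, OSPE = -3516 − (-2344) = -1172 cm⁻¹.

-1172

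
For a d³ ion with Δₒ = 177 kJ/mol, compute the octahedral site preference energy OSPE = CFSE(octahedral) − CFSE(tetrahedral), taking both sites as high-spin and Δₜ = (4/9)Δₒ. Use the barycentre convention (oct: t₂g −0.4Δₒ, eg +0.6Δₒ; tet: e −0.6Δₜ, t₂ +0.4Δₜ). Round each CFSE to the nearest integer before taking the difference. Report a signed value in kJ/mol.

-149

Octahedral high-spin t₂g³ eg⁰: CFSE = -1.2 × 177 = -212 kJ/mol.
In a tetrahedral site the filling is e² t₂¹: CFSE(tet) = -0.8Δₜ = -0.8 × (4/9)(177) = -63 kJ/mol.
OSPE = -212 − (-63) = -149 kJ/mol.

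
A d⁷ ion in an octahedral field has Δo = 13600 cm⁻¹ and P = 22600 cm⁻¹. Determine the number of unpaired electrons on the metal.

3

Δo < P, so pairing is avoided: the ground state is high-spin.
Filling d⁷ accordingly: t₂g⁵ eg².
Unpaired electrons: 3.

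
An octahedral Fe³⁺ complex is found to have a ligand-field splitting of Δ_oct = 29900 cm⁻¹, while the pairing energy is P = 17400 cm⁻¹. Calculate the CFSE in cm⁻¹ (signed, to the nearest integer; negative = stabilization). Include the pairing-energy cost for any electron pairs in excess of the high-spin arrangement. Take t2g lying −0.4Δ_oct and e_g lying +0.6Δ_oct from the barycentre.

Group 8 minus oxidation state +3 gives a d⁵ configuration for Fe³⁺.
Δ_oct > P, so pairing is preferred: the ground state is low-spin.
Filling d⁵ accordingly: t2g^5 e_g^0.
Orbital CFSE = -2.0Δ_oct = -2.0 × 29900 = -59800 cm⁻¹.
Excess pairs vs high-spin: 2 − 0 = 2; pairing cost = +34800 cm⁻¹.
Net CFSE = -59800 + 34800 = -25000 cm⁻¹.

-25000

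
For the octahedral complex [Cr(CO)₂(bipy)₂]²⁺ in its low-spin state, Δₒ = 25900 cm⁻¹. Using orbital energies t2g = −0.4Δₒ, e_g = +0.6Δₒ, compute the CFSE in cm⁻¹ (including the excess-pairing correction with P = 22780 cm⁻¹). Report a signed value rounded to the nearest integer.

-18660

Ligand charges: 2×(+0) from CO and 2×(+0) from bipy sum to +0; with overall charge +2, Cr is +2.
Group 6 minus oxidation state +2 gives a d⁴ configuration for Cr²⁺.
Electron filling gives t2g^4 e_g^0.
CFSE(orbital) = 4×(-0.4Δₒ) + 0×(0.6Δₒ) = -1.6Δₒ; with Δₒ = 25900 cm⁻¹ that is -41440 cm⁻¹.
Relative to high-spin t2g^3 e_g^1 (0 paired), the low-spin configuration has 1 additional pair, contributing +1 × 22780 = +22780 cm⁻¹.
Net CFSE = -41440 + 22780 = -18660 cm⁻¹.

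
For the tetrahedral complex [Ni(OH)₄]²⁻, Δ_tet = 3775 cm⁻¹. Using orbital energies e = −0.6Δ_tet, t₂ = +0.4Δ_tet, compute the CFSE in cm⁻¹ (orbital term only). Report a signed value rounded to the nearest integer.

Each OH⁻ contributes -1; 4 × (-1) = -4. With overall charge -2, Ni is in the +2 oxidation state.
Ni is in group 10, so Ni²⁺ is d⁸ (10 − 2 = 8).
Tetrahedral fields are weak (Δₜ ≈ 4/9 Δₒ), so electrons fill high-spin.
Configuration: e⁴ t₂⁴.
Orbital CFSE = 4(-0.6) + 4(0.4) = -0.8Δ_tet = -0.8 × 3775 = -3020 cm⁻¹.

-3020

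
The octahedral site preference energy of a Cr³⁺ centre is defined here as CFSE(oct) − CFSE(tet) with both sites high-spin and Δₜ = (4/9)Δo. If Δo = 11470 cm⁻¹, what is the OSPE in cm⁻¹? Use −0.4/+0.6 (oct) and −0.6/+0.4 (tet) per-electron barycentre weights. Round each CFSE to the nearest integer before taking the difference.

-9686

Group 6 minus oxidation state +3 gives a d³ configuration for Cr³⁺.
Octahedral high-spin t₂g³ eg⁰: CFSE = -1.2 × 11470 = -13764 cm⁻¹.
In a tetrahedral site the filling is e² t₂¹: CFSE(tet) = -0.8Δₜ = -0.8 × (4/9)(11470) = -4078 cm⁻¹.
OSPE = CFSE(oct) − CFSE(tet) = -13764 − (-4078) = -9686 cm⁻¹.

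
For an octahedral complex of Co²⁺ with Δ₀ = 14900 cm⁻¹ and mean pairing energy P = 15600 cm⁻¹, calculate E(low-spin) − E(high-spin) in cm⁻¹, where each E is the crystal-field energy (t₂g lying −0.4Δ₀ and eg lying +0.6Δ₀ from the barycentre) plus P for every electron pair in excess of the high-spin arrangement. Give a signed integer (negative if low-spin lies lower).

Group 9 minus oxidation state +2 gives a d⁷ configuration for Co²⁺.
In the high-spin limit (t₂g⁵ eg²) the orbital term is -0.8Δ₀ = -11920 cm⁻¹, with no excess pairing.
Low-spin t₂g⁶ eg¹ gives -1.8Δ₀ = -26820 cm⁻¹, but forming 1 extra pair costs 1P = 15600 cm⁻¹, so E(LS) = -26820 + 15600 = -11220 cm⁻¹.
The difference is -11220 − (-11920) = 700 cm⁻¹, so high-spin lies lower.

700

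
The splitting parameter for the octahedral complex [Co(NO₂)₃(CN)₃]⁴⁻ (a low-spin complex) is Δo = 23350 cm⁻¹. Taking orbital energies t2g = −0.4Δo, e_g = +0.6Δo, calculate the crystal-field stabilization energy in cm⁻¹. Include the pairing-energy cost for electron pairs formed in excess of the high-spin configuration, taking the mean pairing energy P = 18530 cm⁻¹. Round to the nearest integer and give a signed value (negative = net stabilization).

-23500

Ligand charges: 3×(-1) from NO₂⁻ and 3×(-1) from CN⁻ sum to -6; with overall charge -4, Co is +2.
Co is in group 9, so Co²⁺ is d⁷ (9 − 2 = 7).
The d⁷ electrons fill as t2g^6 e_g^1.
The orbital stabilization is -1.8Δo = -1.8 × 23350 = -42030 cm⁻¹.
Relative to high-spin t2g^5 e_g^2 (2 paired), the low-spin configuration has 1 additional pair, contributing +1 × 18530 = +18530 cm⁻¹.
Net CFSE = -42030 + 18530 = -23500 cm⁻¹.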